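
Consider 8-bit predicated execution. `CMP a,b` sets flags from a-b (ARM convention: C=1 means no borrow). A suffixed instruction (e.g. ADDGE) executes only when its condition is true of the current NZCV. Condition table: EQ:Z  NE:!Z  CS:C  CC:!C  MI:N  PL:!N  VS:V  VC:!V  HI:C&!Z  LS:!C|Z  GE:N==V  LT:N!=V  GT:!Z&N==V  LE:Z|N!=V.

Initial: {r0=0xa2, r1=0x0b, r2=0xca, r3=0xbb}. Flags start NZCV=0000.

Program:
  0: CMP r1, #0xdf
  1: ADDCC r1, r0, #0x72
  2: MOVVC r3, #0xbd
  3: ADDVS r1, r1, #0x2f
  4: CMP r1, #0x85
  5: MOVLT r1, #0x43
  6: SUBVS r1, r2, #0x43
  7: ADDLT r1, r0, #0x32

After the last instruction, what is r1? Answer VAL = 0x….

[0] flags=0000 → (cmp)
[1] flags=0000 CC?T → r1=0x14
[2] flags=0000 VC?T → r3=0xbd
[3] flags=0000 VS?F → skip
[4] flags=1001 → (cmp)
[5] flags=1001 LT?F → skip
[6] flags=1001 VS?T → r1=0x87
[7] flags=1001 LT?F → skip

VAL = 0x87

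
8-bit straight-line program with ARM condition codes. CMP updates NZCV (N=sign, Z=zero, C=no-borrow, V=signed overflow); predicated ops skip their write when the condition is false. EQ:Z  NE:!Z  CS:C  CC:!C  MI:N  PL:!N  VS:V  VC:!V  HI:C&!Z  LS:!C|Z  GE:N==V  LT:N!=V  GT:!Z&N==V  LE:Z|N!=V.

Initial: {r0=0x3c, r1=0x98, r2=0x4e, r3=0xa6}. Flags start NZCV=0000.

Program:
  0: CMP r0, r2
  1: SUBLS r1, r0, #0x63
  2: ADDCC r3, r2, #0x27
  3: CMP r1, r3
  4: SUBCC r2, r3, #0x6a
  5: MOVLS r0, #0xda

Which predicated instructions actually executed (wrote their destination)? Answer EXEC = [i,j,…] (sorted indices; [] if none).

EXEC = [1,2]

0: ✓ CMP  NZCV=1000
1: ✓ SUBLS  r1←0xd9
2: ✓ ADDCC  r3←0x75
3: ✓ CMP  NZCV=0011
4: · SUBCC
5: · MOVLS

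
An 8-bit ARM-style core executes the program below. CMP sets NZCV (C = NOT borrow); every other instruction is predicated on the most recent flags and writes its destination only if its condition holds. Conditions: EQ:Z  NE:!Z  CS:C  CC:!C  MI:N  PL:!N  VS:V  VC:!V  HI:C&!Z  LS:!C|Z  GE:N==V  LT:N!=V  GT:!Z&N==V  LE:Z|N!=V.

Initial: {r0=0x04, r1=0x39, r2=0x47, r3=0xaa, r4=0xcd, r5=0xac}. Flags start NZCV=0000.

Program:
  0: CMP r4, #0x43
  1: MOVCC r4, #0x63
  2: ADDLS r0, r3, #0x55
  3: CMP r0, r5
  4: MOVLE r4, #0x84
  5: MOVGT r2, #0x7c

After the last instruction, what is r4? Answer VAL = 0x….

VAL = 0xcd

0: ✓ CMP  NZCV=1010
1: · MOVCC
2: · ADDLS
3: ✓ CMP  NZCV=0000
4: · MOVLE
5: ✓ MOVGT  r2←0x7c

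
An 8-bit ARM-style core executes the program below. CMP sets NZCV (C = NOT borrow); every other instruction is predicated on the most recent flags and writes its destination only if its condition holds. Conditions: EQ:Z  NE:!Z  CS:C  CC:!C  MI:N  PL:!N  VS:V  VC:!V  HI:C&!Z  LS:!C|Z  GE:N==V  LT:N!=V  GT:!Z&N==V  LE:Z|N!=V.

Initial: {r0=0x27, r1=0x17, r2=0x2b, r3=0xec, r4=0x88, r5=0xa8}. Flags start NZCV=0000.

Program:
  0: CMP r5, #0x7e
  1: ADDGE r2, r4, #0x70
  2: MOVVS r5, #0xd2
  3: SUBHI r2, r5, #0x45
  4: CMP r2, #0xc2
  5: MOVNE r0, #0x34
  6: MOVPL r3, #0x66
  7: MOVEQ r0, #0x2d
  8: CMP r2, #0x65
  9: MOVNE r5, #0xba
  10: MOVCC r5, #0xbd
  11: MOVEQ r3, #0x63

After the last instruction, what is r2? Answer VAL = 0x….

0: ✓ CMP  NZCV=0011
1: · ADDGE
2: ✓ MOVVS  r5←0xd2
3: ✓ SUBHI  r2←0x8d
4: ✓ CMP  NZCV=1000
5: ✓ MOVNE  r0←0x34
6: · MOVPL
7: · MOVEQ
8: ✓ CMP  NZCV=0011
9: ✓ MOVNE  r5←0xba
10: · MOVCC
11: · MOVEQ

VAL = 0x8d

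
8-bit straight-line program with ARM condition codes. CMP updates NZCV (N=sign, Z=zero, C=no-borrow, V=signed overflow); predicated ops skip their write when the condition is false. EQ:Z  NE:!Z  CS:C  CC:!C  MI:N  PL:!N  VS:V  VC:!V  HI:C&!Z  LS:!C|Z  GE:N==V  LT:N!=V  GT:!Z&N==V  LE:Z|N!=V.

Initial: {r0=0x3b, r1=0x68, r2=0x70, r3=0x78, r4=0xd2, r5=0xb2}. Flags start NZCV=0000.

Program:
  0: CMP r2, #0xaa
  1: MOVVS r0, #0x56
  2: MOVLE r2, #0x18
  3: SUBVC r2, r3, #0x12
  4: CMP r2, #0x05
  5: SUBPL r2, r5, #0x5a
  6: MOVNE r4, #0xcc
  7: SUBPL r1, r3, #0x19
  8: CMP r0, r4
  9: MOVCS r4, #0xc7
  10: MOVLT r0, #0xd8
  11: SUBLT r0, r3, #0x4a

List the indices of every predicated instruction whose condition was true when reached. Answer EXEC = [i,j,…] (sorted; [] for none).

EXEC = [1,5,6,7]

[0] flags=1001 → (cmp)
[1] flags=1001 VS?T → r0=0x56
[2] flags=1001 LE?F → skip
[3] flags=1001 VC?F → skip
[4] flags=0010 → (cmp)
[5] flags=0010 PL?T → r2=0x58
[6] flags=0010 NE?T → r4=0xcc
[7] flags=0010 PL?T → r1=0x5f
[8] flags=1001 → (cmp)
[9] flags=1001 CS?F → skip
[10] flags=1001 LT?F → skip
[11] flags=1001 LT?F → skip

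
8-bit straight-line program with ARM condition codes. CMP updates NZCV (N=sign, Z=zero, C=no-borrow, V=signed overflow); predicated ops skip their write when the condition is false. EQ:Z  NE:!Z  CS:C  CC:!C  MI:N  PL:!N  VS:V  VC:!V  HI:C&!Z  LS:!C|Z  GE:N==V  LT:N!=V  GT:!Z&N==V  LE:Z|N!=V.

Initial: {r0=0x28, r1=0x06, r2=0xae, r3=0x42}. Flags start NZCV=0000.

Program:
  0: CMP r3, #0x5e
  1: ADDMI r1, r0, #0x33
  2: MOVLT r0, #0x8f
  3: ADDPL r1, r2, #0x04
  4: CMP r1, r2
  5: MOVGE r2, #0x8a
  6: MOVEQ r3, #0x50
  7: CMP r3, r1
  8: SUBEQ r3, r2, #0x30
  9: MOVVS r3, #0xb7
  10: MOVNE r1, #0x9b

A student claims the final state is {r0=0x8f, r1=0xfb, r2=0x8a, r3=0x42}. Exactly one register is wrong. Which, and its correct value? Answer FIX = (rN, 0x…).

[0] flags=1000 → (cmp)
[1] flags=1000 MI?T → r1=0x5b
[2] flags=1000 LT?T → r0=0x8f
[3] flags=1000 PL?F → skip
[4] flags=1001 → (cmp)
[5] flags=1001 GE?T → r2=0x8a
[6] flags=1001 EQ?F → skip
[7] flags=1000 → (cmp)
[8] flags=1000 EQ?F → skip
[9] flags=1000 VS?F → skip
[10] flags=1000 NE?T → r1=0x9b

FIX = (r1, 0x9b)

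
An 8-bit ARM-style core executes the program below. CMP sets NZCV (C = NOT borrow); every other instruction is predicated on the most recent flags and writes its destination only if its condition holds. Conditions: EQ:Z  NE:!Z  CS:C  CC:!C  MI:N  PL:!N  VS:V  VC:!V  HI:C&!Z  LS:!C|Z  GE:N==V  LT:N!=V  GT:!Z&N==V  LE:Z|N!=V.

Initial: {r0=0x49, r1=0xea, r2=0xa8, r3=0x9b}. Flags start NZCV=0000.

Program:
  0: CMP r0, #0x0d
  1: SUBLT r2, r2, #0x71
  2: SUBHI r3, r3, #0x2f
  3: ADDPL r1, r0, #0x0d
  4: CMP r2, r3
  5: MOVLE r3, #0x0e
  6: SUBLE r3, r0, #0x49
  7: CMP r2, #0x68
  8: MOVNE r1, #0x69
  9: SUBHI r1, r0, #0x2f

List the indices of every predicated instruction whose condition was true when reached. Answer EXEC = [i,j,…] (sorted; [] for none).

[0] flags=0010 → (cmp)
[1] flags=0010 LT?F → skip
[2] flags=0010 HI?T → r3=0x6c
[3] flags=0010 PL?T → r1=0x56
[4] flags=0011 → (cmp)
[5] flags=0011 LE?T → r3=0x0e
[6] flags=0011 LE?T → r3=0x00
[7] flags=0011 → (cmp)
[8] flags=0011 NE?T → r1=0x69
[9] flags=0011 HI?T → r1=0x1a

EXEC = [2,3,5,6,8,9]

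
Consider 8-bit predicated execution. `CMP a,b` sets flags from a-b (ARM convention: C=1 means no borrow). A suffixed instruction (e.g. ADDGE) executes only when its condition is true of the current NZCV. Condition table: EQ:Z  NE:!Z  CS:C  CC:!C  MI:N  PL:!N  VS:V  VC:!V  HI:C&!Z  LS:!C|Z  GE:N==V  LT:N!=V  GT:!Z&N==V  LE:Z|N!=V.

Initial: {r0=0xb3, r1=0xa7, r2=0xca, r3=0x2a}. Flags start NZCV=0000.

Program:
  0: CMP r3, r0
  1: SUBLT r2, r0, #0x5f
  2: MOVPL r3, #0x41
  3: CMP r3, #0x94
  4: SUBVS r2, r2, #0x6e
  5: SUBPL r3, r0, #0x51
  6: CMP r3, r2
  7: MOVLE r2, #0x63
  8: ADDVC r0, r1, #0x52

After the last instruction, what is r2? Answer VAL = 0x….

[0] flags=0000 → (cmp)
[1] flags=0000 LT?F → skip
[2] flags=0000 PL?T → r3=0x41
[3] flags=1001 → (cmp)
[4] flags=1001 VS?T → r2=0x5c
[5] flags=1001 PL?F → skip
[6] flags=1000 → (cmp)
[7] flags=1000 LE?T → r2=0x63
[8] flags=1000 VC?T → r0=0xf9

VAL = 0x63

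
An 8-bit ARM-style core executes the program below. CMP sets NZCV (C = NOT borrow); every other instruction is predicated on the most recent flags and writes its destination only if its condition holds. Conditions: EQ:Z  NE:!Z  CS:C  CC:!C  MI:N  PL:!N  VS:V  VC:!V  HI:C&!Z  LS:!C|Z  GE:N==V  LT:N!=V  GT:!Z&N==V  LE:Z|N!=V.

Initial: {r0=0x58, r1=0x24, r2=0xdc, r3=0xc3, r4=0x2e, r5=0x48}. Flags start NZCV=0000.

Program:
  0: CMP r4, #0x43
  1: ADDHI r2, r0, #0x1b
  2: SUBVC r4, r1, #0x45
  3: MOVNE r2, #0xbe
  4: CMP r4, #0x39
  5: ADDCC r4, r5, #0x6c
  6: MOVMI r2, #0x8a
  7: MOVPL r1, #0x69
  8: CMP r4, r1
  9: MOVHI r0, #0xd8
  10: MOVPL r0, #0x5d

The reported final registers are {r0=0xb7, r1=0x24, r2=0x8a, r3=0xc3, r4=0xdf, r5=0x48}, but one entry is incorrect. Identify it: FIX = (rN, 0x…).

[0] flags=1000 → (cmp)
[1] flags=1000 HI?F → skip
[2] flags=1000 VC?T → r4=0xdf
[3] flags=1000 NE?T → r2=0xbe
[4] flags=1010 → (cmp)
[5] flags=1010 CC?F → skip
[6] flags=1010 MI?T → r2=0x8a
[7] flags=1010 PL?F → skip
[8] flags=1010 → (cmp)
[9] flags=1010 HI?T → r0=0xd8
[10] flags=1010 PL?F → skip

FIX = (r0, 0xd8)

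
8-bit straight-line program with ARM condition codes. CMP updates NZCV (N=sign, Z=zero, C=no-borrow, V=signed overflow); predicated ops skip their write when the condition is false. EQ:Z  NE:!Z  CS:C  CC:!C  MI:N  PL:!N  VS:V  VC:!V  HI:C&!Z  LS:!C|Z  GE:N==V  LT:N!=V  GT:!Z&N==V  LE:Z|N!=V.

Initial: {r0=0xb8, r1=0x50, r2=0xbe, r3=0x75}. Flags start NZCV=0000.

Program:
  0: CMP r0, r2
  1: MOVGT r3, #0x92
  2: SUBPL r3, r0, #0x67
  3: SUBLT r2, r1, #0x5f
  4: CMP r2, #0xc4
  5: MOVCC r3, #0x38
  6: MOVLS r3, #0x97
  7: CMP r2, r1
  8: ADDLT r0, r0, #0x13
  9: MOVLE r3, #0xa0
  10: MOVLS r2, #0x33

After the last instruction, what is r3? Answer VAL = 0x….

[0] flags=1000 → (cmp)
[1] flags=1000 GT?F → skip
[2] flags=1000 PL?F → skip
[3] flags=1000 LT?T → r2=0xf1
[4] flags=0010 → (cmp)
[5] flags=0010 CC?F → skip
[6] flags=0010 LS?F → skip
[7] flags=1010 → (cmp)
[8] flags=1010 LT?T → r0=0xcb
[9] flags=1010 LE?T → r3=0xa0
[10] flags=1010 LS?F → skip

VAL = 0xa0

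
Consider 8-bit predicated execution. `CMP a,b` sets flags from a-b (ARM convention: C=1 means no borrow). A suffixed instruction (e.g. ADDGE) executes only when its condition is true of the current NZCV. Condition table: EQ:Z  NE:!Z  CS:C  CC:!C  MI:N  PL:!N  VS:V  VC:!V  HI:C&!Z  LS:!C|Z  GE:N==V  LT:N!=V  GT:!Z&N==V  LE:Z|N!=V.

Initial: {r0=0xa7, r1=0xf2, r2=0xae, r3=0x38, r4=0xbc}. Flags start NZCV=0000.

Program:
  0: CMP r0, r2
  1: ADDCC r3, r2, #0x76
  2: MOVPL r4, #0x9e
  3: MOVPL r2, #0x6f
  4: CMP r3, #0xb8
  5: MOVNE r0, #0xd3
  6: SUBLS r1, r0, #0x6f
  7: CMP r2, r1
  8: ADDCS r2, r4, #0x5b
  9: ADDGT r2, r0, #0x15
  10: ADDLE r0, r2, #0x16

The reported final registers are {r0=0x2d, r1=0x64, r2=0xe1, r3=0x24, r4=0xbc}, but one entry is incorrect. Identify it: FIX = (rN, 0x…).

0: ✓ CMP  NZCV=1000
1: ✓ ADDCC  r3←0x24
2: · MOVPL
3: · MOVPL
4: ✓ CMP  NZCV=0000
5: ✓ MOVNE  r0←0xd3
6: ✓ SUBLS  r1←0x64
7: ✓ CMP  NZCV=0011
8: ✓ ADDCS  r2←0x17
9: · ADDGT
10: ✓ ADDLE  r0←0x2d

FIX = (r2, 0x17)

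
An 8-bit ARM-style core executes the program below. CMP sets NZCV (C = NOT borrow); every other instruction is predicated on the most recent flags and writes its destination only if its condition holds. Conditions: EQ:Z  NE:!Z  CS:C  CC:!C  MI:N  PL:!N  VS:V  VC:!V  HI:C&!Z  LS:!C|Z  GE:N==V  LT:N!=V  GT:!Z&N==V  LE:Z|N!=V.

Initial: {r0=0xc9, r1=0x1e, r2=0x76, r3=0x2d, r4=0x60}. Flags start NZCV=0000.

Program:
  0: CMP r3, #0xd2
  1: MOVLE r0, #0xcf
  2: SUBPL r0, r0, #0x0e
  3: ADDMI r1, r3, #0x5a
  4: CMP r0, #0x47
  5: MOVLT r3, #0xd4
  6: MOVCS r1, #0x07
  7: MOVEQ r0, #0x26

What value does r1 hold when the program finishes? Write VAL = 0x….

0: ✓ CMP  NZCV=0000
1: · MOVLE
2: ✓ SUBPL  r0←0xbb
3: · ADDMI
4: ✓ CMP  NZCV=0011
5: ✓ MOVLT  r3←0xd4
6: ✓ MOVCS  r1←0x07
7: · MOVEQ

VAL = 0x07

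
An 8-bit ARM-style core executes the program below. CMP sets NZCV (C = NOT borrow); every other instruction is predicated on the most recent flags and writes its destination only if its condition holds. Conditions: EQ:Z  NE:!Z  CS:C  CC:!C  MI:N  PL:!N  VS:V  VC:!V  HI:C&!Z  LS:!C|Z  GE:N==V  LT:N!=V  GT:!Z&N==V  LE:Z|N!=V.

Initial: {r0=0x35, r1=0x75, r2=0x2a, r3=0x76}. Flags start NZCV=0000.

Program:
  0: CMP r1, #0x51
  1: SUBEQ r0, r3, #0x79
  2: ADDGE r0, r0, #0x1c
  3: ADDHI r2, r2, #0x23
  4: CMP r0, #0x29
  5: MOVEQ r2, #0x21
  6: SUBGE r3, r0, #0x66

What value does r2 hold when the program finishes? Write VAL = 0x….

0: ✓ CMP  NZCV=0010
1: · SUBEQ
2: ✓ ADDGE  r0←0x51
3: ✓ ADDHI  r2←0x4d
4: ✓ CMP  NZCV=0010
5: · MOVEQ
6: ✓ SUBGE  r3←0xeb

VAL = 0x4d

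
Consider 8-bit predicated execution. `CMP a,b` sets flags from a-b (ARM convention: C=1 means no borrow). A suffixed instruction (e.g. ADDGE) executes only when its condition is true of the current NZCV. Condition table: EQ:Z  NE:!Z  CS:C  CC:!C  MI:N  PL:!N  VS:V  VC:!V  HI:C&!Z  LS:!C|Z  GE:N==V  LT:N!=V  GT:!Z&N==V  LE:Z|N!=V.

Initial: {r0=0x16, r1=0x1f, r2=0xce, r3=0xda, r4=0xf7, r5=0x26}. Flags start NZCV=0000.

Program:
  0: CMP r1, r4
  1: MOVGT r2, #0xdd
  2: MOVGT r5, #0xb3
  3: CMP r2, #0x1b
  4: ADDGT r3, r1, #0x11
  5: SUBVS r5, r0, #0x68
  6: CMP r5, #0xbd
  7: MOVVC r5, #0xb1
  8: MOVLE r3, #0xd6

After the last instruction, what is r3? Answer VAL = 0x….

[0] flags=0000 → (cmp)
[1] flags=0000 GT?T → r2=0xdd
[2] flags=0000 GT?T → r5=0xb3
[3] flags=1010 → (cmp)
[4] flags=1010 GT?F → skip
[5] flags=1010 VS?F → skip
[6] flags=1000 → (cmp)
[7] flags=1000 VC?T → r5=0xb1
[8] flags=1000 LE?T → r3=0xd6

VAL = 0xd6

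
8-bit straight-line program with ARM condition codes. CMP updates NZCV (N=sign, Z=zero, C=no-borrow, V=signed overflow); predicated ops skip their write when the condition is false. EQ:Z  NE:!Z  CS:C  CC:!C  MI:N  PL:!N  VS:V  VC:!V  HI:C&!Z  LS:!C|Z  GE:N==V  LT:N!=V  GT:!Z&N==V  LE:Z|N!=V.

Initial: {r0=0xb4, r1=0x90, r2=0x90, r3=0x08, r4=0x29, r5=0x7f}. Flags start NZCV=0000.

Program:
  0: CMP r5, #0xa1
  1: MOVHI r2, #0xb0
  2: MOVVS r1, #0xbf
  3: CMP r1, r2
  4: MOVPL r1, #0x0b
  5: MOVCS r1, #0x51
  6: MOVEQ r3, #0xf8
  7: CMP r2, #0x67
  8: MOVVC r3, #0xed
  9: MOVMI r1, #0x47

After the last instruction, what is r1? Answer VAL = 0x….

0: ✓ CMP  NZCV=1001
1: · MOVHI
2: ✓ MOVVS  r1←0xbf
3: ✓ CMP  NZCV=0010
4: ✓ MOVPL  r1←0x0b
5: ✓ MOVCS  r1←0x51
6: · MOVEQ
7: ✓ CMP  NZCV=0011
8: · MOVVC
9: · MOVMI

VAL = 0x51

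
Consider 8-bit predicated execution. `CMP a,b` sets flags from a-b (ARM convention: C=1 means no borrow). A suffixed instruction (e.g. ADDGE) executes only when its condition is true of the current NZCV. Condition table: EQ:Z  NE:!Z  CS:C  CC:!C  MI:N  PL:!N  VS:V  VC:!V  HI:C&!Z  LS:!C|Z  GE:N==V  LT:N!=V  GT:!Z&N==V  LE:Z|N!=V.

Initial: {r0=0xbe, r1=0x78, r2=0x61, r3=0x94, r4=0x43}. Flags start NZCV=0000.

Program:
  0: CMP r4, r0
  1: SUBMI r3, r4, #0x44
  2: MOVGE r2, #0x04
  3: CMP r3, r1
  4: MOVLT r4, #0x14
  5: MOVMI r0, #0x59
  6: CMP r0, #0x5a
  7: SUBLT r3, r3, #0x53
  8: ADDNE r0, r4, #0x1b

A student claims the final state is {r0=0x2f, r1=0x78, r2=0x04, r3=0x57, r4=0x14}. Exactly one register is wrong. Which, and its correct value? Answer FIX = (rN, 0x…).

FIX = (r3, 0xac)

0: ✓ CMP  NZCV=1001
1: ✓ SUBMI  r3←0xff
2: ✓ MOVGE  r2←0x04
3: ✓ CMP  NZCV=1010
4: ✓ MOVLT  r4←0x14
5: ✓ MOVMI  r0←0x59
6: ✓ CMP  NZCV=1000
7: ✓ SUBLT  r3←0xac
8: ✓ ADDNE  r0←0x2f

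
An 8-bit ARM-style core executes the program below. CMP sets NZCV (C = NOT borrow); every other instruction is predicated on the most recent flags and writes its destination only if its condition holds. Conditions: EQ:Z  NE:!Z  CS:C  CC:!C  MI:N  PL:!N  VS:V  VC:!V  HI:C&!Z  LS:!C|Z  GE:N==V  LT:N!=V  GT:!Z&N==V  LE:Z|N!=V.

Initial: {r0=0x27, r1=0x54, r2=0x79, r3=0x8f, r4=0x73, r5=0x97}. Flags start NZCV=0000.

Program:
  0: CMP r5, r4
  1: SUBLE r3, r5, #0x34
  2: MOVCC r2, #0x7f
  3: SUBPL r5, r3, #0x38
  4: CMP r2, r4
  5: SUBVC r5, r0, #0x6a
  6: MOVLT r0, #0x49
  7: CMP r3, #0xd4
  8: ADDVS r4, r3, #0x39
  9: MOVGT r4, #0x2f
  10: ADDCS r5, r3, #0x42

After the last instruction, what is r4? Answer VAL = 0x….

[0] flags=0011 → (cmp)
[1] flags=0011 LE?T → r3=0x63
[2] flags=0011 CC?F → skip
[3] flags=0011 PL?T → r5=0x2b
[4] flags=0010 → (cmp)
[5] flags=0010 VC?T → r5=0xbd
[6] flags=0010 LT?F → skip
[7] flags=1001 → (cmp)
[8] flags=1001 VS?T → r4=0x9c
[9] flags=1001 GT?T → r4=0x2f
[10] flags=1001 CS?F → skip

VAL = 0x2f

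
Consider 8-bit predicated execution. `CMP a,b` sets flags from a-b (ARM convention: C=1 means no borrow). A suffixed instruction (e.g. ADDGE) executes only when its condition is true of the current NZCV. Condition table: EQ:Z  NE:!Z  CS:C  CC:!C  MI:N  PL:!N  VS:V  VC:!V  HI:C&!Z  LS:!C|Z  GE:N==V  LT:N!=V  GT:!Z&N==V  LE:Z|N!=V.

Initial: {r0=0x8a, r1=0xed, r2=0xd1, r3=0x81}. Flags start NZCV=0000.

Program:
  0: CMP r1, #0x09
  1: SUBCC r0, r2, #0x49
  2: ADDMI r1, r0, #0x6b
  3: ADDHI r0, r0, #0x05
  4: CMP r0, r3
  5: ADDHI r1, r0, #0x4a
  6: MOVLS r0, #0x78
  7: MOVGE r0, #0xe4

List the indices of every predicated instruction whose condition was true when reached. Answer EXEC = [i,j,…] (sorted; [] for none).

0: ✓ CMP  NZCV=1010
1: · SUBCC
2: ✓ ADDMI  r1←0xf5
3: ✓ ADDHI  r0←0x8f
4: ✓ CMP  NZCV=0010
5: ✓ ADDHI  r1←0xd9
6: · MOVLS
7: ✓ MOVGE  r0←0xe4

EXEC = [2,3,5,7]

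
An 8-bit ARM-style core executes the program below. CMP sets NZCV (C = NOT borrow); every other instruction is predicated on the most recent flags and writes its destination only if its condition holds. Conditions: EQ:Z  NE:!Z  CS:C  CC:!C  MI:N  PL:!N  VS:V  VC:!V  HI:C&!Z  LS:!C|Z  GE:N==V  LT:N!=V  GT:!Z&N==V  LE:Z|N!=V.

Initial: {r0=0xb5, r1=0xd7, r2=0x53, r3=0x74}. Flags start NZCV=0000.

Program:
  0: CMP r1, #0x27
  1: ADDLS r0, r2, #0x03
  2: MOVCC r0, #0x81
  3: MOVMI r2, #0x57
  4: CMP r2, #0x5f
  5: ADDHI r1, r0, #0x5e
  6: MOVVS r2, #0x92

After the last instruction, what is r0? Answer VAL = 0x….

[0] flags=1010 → (cmp)
[1] flags=1010 LS?F → skip
[2] flags=1010 CC?F → skip
[3] flags=1010 MI?T → r2=0x57
[4] flags=1000 → (cmp)
[5] flags=1000 HI?F → skip
[6] flags=1000 VS?F → skip

VAL = 0xb5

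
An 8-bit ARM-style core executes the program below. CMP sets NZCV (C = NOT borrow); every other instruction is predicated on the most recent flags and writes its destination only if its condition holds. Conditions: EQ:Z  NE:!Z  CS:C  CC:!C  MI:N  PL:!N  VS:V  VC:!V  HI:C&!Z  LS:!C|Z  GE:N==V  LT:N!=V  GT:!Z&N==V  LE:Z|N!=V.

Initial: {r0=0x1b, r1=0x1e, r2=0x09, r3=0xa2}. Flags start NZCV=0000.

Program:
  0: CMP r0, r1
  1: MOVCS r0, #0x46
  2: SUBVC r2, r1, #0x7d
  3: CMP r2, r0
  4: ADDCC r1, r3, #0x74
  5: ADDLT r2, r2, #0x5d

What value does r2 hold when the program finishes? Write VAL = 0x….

0: ✓ CMP  NZCV=1000
1: · MOVCS
2: ✓ SUBVC  r2←0xa1
3: ✓ CMP  NZCV=1010
4: · ADDCC
5: ✓ ADDLT  r2←0xfe

VAL = 0xfe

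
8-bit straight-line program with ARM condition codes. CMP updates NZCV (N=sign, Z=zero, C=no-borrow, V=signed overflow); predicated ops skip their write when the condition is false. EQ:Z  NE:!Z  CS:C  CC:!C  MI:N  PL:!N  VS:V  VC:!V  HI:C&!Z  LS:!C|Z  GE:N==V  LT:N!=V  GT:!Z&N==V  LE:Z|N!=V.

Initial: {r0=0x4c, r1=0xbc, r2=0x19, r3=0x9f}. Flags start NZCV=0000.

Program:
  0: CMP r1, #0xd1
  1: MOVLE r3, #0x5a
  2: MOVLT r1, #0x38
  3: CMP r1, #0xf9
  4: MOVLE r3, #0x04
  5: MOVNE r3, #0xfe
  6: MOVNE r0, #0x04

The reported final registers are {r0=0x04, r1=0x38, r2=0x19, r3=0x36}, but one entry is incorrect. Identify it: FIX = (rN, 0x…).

FIX = (r3, 0xfe)

0: ✓ CMP  NZCV=1000
1: ✓ MOVLE  r3←0x5a
2: ✓ MOVLT  r1←0x38
3: ✓ CMP  NZCV=0000
4: · MOVLE
5: ✓ MOVNE  r3←0xfe
6: ✓ MOVNE  r0←0x04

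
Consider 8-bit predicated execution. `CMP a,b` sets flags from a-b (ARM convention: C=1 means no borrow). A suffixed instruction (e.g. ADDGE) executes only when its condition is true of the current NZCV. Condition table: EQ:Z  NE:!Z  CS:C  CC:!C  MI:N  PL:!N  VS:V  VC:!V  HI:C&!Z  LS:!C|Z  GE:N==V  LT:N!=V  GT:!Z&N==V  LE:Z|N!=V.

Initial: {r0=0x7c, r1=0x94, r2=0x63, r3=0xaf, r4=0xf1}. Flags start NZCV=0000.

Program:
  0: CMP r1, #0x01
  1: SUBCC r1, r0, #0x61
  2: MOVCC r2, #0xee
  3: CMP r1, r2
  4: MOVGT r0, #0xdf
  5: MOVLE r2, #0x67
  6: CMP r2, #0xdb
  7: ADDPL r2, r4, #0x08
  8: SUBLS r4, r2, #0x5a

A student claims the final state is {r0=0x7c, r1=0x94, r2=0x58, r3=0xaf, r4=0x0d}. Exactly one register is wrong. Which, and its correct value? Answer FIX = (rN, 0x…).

FIX = (r2, 0x67)

0: ✓ CMP  NZCV=1010
1: · SUBCC
2: · MOVCC
3: ✓ CMP  NZCV=0011
4: · MOVGT
5: ✓ MOVLE  r2←0x67
6: ✓ CMP  NZCV=1001
7: · ADDPL
8: ✓ SUBLS  r4←0x0d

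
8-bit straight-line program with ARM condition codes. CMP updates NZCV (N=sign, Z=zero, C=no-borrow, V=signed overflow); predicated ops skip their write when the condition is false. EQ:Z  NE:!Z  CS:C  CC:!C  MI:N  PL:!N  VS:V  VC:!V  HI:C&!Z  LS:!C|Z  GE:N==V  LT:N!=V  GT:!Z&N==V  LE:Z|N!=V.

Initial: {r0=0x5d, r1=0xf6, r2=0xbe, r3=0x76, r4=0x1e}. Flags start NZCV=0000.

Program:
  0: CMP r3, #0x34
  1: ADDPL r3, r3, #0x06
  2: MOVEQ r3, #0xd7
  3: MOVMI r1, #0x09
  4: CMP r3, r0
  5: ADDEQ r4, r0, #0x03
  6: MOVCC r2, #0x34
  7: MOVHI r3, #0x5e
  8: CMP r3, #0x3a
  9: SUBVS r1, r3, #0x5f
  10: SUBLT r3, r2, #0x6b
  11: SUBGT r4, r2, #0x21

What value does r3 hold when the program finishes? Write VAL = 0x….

VAL = 0x5e

[0] flags=0010 → (cmp)
[1] flags=0010 PL?T → r3=0x7c
[2] flags=0010 EQ?F → skip
[3] flags=0010 MI?F → skip
[4] flags=0010 → (cmp)
[5] flags=0010 EQ?F → skip
[6] flags=0010 CC?F → skip
[7] flags=0010 HI?T → r3=0x5e
[8] flags=0010 → (cmp)
[9] flags=0010 VS?F → skip
[10] flags=0010 LT?F → skip
[11] flags=0010 GT?T → r4=0x9d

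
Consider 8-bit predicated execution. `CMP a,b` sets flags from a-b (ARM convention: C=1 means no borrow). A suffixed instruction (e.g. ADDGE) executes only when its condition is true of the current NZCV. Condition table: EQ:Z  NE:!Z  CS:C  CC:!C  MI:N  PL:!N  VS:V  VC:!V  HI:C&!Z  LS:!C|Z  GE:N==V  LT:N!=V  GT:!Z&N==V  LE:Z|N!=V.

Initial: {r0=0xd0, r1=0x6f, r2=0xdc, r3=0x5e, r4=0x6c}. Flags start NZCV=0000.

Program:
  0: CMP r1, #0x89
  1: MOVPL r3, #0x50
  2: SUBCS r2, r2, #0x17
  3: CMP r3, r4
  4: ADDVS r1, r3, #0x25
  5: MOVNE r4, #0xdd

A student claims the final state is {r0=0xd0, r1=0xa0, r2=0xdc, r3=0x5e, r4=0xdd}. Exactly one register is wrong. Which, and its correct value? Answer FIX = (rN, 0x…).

FIX = (r1, 0x6f)

[0] flags=1001 → (cmp)
[1] flags=1001 PL?F → skip
[2] flags=1001 CS?F → skip
[3] flags=1000 → (cmp)
[4] flags=1000 VS?F → skip
[5] flags=1000 NE?T → r4=0xdd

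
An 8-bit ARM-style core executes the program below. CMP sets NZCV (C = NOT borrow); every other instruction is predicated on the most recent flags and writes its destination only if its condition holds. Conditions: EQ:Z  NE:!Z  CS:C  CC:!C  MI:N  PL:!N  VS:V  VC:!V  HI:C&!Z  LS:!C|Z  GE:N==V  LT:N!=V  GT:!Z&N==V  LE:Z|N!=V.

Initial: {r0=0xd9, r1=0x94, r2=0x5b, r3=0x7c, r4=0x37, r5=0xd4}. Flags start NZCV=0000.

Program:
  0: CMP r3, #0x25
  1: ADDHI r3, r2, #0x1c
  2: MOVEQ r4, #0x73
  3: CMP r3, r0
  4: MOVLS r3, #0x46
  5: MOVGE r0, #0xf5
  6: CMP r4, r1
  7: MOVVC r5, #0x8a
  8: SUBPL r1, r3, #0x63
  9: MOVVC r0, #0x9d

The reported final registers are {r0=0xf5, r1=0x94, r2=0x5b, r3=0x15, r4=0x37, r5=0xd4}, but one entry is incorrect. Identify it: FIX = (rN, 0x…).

FIX = (r3, 0x46)

[0] flags=0010 → (cmp)
[1] flags=0010 HI?T → r3=0x77
[2] flags=0010 EQ?F → skip
[3] flags=1001 → (cmp)
[4] flags=1001 LS?T → r3=0x46
[5] flags=1001 GE?T → r0=0xf5
[6] flags=1001 → (cmp)
[7] flags=1001 VC?F → skip
[8] flags=1001 PL?F → skip
[9] flags=1001 VC?F → skip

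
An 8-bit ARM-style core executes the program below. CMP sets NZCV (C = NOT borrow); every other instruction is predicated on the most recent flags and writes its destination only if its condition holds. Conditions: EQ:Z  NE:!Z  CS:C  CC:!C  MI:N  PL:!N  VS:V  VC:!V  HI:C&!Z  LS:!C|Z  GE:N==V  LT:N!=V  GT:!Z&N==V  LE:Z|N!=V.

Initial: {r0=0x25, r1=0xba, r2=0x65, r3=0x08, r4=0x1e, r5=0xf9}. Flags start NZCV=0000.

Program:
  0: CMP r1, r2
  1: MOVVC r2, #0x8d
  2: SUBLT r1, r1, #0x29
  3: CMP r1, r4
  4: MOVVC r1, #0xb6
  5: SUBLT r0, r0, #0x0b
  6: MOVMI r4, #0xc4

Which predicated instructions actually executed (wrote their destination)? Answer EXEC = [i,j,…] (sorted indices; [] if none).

EXEC = [2,5]

0: ✓ CMP  NZCV=0011
1: · MOVVC
2: ✓ SUBLT  r1←0x91
3: ✓ CMP  NZCV=0011
4: · MOVVC
5: ✓ SUBLT  r0←0x1a
6: · MOVMI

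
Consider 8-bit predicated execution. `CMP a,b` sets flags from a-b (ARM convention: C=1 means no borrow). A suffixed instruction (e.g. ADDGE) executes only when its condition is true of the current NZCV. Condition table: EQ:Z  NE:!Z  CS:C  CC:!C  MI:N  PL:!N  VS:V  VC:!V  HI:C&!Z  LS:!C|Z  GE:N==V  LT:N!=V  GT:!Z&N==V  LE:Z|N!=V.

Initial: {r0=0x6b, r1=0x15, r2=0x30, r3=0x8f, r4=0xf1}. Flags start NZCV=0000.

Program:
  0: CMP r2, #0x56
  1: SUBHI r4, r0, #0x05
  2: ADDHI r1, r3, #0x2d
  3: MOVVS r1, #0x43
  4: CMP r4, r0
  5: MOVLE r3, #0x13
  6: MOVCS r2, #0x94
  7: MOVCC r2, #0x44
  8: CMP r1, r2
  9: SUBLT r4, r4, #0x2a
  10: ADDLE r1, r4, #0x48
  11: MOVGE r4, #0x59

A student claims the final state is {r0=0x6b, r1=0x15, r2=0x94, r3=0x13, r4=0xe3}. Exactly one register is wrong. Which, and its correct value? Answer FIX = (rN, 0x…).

[0] flags=1000 → (cmp)
[1] flags=1000 HI?F → skip
[2] flags=1000 HI?F → skip
[3] flags=1000 VS?F → skip
[4] flags=1010 → (cmp)
[5] flags=1010 LE?T → r3=0x13
[6] flags=1010 CS?T → r2=0x94
[7] flags=1010 CC?F → skip
[8] flags=1001 → (cmp)
[9] flags=1001 LT?F → skip
[10] flags=1001 LE?F → skip
[11] flags=1001 GE?T → r4=0x59

FIX = (r4, 0x59)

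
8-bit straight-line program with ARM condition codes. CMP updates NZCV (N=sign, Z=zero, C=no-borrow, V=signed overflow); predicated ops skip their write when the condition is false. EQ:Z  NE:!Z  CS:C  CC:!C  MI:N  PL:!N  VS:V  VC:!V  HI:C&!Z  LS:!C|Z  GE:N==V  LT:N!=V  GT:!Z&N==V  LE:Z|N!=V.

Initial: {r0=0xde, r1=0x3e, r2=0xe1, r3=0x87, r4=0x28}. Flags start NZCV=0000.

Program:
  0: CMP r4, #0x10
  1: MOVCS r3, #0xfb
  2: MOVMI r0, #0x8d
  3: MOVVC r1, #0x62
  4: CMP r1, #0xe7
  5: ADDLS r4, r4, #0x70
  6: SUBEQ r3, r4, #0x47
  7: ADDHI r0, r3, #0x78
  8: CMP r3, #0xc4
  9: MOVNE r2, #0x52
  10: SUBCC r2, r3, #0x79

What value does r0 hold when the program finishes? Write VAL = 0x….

0: ✓ CMP  NZCV=0010
1: ✓ MOVCS  r3←0xfb
2: · MOVMI
3: ✓ MOVVC  r1←0x62
4: ✓ CMP  NZCV=0000
5: ✓ ADDLS  r4←0x98
6: · SUBEQ
7: · ADDHI
8: ✓ CMP  NZCV=0010
9: ✓ MOVNE  r2←0x52
10: · SUBCC

VAL = 0xde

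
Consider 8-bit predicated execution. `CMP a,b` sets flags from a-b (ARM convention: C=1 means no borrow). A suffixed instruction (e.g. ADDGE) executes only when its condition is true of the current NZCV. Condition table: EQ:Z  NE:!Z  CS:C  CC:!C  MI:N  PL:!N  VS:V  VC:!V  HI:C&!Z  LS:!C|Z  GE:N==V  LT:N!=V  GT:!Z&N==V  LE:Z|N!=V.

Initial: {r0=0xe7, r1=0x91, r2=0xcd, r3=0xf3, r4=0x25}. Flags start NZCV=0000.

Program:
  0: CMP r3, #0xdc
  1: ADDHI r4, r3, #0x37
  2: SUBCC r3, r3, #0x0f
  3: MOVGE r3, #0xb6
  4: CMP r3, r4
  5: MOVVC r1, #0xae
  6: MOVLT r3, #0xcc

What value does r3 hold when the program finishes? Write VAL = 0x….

[0] flags=0010 → (cmp)
[1] flags=0010 HI?T → r4=0x2a
[2] flags=0010 CC?F → skip
[3] flags=0010 GE?T → r3=0xb6
[4] flags=1010 → (cmp)
[5] flags=1010 VC?T → r1=0xae
[6] flags=1010 LT?T → r3=0xcc

VAL = 0xcc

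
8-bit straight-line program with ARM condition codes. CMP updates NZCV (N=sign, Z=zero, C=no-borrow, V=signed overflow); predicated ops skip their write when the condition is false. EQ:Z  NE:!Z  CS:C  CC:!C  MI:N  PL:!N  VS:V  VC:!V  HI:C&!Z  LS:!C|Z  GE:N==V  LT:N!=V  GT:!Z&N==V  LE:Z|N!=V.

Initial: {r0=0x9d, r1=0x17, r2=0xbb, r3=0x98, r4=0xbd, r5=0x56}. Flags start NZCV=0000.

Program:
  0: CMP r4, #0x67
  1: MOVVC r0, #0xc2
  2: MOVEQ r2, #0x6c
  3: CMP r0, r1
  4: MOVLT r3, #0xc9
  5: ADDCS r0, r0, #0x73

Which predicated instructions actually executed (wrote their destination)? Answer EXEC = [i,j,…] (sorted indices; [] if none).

EXEC = [4,5]

[0] flags=0011 → (cmp)
[1] flags=0011 VC?F → skip
[2] flags=0011 EQ?F → skip
[3] flags=1010 → (cmp)
[4] flags=1010 LT?T → r3=0xc9
[5] flags=1010 CS?T → r0=0x10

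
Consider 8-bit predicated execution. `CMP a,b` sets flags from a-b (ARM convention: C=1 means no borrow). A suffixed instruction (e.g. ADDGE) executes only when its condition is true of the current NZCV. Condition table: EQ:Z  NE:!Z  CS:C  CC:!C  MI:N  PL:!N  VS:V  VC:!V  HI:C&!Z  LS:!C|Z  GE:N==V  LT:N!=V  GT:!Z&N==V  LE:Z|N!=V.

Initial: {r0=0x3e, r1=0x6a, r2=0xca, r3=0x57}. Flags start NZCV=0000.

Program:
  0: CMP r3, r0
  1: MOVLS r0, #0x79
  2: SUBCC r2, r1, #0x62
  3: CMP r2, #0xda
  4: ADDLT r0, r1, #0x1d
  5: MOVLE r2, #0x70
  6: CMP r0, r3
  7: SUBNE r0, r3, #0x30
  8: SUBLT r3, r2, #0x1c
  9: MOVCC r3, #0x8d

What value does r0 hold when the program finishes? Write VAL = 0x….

VAL = 0x27

[0] flags=0010 → (cmp)
[1] flags=0010 LS?F → skip
[2] flags=0010 CC?F → skip
[3] flags=1000 → (cmp)
[4] flags=1000 LT?T → r0=0x87
[5] flags=1000 LE?T → r2=0x70
[6] flags=0011 → (cmp)
[7] flags=0011 NE?T → r0=0x27
[8] flags=0011 LT?T → r3=0x54
[9] flags=0011 CC?F → skip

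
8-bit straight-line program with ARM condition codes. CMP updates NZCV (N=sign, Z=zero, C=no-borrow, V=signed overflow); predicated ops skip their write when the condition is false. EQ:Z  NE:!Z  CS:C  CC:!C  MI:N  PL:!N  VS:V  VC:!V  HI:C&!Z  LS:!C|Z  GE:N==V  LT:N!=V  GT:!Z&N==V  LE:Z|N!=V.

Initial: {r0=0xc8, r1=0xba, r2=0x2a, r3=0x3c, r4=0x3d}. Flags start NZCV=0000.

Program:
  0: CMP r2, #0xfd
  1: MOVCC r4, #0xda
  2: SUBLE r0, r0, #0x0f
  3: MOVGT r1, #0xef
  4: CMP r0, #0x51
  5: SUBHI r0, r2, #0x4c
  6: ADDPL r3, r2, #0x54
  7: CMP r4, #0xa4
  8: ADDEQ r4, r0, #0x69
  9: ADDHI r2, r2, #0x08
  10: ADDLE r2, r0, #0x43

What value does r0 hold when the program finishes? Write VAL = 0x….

VAL = 0xde

[0] flags=0000 → (cmp)
[1] flags=0000 CC?T → r4=0xda
[2] flags=0000 LE?F → skip
[3] flags=0000 GT?T → r1=0xef
[4] flags=0011 → (cmp)
[5] flags=0011 HI?T → r0=0xde
[6] flags=0011 PL?T → r3=0x7e
[7] flags=0010 → (cmp)
[8] flags=0010 EQ?F → skip
[9] flags=0010 HI?T → r2=0x32
[10] flags=0010 LE?F → skip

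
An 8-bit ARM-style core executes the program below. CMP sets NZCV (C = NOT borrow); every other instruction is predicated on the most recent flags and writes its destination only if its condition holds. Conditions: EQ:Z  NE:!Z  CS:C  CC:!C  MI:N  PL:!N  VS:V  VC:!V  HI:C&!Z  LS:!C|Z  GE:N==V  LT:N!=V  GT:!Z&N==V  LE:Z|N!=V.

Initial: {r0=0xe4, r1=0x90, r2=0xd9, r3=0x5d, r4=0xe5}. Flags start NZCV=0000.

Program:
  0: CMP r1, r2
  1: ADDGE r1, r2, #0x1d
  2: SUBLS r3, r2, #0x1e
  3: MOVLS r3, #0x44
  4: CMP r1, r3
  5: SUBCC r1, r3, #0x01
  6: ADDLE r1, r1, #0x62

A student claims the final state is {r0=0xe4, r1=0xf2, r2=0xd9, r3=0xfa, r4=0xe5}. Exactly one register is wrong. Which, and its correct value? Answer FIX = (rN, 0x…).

0: ✓ CMP  NZCV=1000
1: · ADDGE
2: ✓ SUBLS  r3←0xbb
3: ✓ MOVLS  r3←0x44
4: ✓ CMP  NZCV=0011
5: · SUBCC
6: ✓ ADDLE  r1←0xf2

FIX = (r3, 0x44)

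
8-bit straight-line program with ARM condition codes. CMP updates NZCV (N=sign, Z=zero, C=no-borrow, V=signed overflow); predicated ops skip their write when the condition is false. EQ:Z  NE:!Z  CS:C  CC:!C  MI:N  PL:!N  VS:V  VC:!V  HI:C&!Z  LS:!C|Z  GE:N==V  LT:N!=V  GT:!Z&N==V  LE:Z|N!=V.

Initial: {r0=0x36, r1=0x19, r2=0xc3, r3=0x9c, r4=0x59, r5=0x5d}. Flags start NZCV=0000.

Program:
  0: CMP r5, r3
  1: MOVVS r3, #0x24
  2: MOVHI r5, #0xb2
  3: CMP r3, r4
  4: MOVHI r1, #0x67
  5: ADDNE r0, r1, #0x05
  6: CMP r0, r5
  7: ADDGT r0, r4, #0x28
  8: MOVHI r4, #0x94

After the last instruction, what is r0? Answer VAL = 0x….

0: ✓ CMP  NZCV=1001
1: ✓ MOVVS  r3←0x24
2: · MOVHI
3: ✓ CMP  NZCV=1000
4: · MOVHI
5: ✓ ADDNE  r0←0x1e
6: ✓ CMP  NZCV=1000
7: · ADDGT
8: · MOVHI

VAL = 0x1e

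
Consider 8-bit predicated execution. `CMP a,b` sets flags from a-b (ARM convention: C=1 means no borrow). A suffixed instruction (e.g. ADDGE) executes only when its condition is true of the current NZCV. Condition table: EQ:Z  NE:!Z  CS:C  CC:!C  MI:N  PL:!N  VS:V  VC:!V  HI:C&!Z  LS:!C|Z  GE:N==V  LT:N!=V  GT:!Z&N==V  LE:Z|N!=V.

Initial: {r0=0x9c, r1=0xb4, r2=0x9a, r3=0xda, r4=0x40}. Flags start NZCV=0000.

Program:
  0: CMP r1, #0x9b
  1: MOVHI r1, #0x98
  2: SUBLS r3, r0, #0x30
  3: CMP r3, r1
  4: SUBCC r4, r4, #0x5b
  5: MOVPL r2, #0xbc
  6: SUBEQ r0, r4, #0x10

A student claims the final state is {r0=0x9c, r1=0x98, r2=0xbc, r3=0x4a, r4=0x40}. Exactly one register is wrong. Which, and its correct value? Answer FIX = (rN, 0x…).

0: ✓ CMP  NZCV=0010
1: ✓ MOVHI  r1←0x98
2: · SUBLS
3: ✓ CMP  NZCV=0010
4: · SUBCC
5: ✓ MOVPL  r2←0xbc
6: · SUBEQ

FIX = (r3, 0xda)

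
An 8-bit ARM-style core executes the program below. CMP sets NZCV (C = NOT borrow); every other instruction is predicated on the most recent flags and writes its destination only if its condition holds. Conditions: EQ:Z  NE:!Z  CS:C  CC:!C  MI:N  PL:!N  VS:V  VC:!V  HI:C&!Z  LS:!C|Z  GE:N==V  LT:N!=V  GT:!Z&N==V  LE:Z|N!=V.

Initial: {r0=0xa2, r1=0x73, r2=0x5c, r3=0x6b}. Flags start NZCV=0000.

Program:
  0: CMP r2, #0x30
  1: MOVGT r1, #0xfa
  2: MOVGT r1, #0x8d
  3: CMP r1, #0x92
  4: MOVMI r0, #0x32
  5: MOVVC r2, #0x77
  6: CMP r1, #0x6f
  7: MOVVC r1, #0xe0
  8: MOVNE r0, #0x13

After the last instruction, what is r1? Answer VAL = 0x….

0: ✓ CMP  NZCV=0010
1: ✓ MOVGT  r1←0xfa
2: ✓ MOVGT  r1←0x8d
3: ✓ CMP  NZCV=1000
4: ✓ MOVMI  r0←0x32
5: ✓ MOVVC  r2←0x77
6: ✓ CMP  NZCV=0011
7: · MOVVC
8: ✓ MOVNE  r0←0x13

VAL = 0x8d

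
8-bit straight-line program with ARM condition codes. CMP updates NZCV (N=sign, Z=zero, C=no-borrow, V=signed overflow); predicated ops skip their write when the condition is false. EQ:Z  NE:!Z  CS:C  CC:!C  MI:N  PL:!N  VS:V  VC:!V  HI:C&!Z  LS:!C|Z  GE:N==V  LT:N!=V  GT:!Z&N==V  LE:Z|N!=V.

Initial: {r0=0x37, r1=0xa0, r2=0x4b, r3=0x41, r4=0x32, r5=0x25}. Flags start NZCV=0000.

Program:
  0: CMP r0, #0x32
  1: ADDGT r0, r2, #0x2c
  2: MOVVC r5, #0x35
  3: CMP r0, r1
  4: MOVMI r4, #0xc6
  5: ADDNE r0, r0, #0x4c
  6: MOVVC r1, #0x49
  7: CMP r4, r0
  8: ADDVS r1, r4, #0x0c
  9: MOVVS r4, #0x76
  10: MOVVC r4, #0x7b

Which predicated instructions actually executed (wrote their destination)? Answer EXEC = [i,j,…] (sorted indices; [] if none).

0: ✓ CMP  NZCV=0010
1: ✓ ADDGT  r0←0x77
2: ✓ MOVVC  r5←0x35
3: ✓ CMP  NZCV=1001
4: ✓ MOVMI  r4←0xc6
5: ✓ ADDNE  r0←0xc3
6: · MOVVC
7: ✓ CMP  NZCV=0010
8: · ADDVS
9: · MOVVS
10: ✓ MOVVC  r4←0x7b

EXEC = [1,2,4,5,10]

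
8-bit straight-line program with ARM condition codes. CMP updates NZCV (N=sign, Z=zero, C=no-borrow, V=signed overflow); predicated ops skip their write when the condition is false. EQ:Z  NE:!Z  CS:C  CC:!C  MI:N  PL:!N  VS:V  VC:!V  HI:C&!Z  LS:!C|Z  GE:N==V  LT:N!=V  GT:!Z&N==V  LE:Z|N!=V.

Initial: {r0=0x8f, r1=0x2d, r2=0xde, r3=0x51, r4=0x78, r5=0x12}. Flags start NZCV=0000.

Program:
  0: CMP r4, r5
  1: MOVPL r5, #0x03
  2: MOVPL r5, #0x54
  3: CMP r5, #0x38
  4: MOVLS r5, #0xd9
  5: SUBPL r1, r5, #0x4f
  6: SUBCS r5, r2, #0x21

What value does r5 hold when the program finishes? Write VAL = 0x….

0: ✓ CMP  NZCV=0010
1: ✓ MOVPL  r5←0x03
2: ✓ MOVPL  r5←0x54
3: ✓ CMP  NZCV=0010
4: · MOVLS
5: ✓ SUBPL  r1←0x05
6: ✓ SUBCS  r5←0xbd

VAL = 0xbd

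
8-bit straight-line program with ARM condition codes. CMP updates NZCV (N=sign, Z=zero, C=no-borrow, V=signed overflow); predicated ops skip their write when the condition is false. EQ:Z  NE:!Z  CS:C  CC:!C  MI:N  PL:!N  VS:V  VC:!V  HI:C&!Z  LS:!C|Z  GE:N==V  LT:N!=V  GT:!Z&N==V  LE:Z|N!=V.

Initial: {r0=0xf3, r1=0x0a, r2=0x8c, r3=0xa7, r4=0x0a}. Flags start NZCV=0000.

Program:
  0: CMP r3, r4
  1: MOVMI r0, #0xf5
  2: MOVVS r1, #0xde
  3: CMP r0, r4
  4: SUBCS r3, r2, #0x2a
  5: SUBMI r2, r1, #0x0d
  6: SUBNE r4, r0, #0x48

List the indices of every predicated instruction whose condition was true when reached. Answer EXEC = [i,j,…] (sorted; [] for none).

0: ✓ CMP  NZCV=1010
1: ✓ MOVMI  r0←0xf5
2: · MOVVS
3: ✓ CMP  NZCV=1010
4: ✓ SUBCS  r3←0x62
5: ✓ SUBMI  r2←0xfd
6: ✓ SUBNE  r4←0xad

EXEC = [1,4,5,6]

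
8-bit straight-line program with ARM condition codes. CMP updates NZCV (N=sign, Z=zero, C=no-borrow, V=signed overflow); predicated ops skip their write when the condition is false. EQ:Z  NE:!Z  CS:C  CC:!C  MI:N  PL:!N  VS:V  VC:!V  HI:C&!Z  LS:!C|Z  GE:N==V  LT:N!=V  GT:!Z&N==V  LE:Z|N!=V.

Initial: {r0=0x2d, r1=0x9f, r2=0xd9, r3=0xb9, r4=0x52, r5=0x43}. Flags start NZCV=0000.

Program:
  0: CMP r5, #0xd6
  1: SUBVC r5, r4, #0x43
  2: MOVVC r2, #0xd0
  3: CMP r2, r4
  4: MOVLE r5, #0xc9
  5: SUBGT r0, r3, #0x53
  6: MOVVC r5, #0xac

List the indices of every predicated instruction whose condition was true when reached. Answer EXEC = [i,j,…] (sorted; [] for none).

0: ✓ CMP  NZCV=0000
1: ✓ SUBVC  r5←0x0f
2: ✓ MOVVC  r2←0xd0
3: ✓ CMP  NZCV=0011
4: ✓ MOVLE  r5←0xc9
5: · SUBGT
6: · MOVVC

EXEC = [1,2,4]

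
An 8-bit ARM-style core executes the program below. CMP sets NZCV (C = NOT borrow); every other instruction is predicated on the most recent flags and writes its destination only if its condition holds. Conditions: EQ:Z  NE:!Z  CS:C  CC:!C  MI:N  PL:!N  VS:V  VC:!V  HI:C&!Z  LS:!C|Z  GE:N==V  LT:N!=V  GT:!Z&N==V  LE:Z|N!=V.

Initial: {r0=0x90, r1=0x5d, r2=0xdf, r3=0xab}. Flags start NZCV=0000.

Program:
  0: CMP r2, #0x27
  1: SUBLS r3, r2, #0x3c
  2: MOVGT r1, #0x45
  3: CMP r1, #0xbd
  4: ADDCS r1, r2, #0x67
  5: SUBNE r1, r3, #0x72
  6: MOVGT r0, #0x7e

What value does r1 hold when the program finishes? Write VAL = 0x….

VAL = 0x39

[0] flags=1010 → (cmp)
[1] flags=1010 LS?F → skip
[2] flags=1010 GT?F → skip
[3] flags=1001 → (cmp)
[4] flags=1001 CS?F → skip
[5] flags=1001 NE?T → r1=0x39
[6] flags=1001 GT?T → r0=0x7e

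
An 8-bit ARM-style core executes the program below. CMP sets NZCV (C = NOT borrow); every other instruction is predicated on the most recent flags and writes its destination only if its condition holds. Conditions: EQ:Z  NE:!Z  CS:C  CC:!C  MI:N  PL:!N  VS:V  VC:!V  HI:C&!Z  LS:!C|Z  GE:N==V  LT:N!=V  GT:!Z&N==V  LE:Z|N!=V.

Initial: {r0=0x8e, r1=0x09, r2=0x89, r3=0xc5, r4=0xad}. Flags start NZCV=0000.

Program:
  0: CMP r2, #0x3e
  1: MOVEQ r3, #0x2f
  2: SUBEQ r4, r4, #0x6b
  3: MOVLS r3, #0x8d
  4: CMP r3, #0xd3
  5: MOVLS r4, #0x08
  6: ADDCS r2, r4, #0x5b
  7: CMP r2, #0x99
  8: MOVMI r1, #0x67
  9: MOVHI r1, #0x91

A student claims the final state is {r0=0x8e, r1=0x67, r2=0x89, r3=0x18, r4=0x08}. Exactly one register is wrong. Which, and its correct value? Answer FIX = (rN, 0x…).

FIX = (r3, 0xc5)

[0] flags=0011 → (cmp)
[1] flags=0011 EQ?F → skip
[2] flags=0011 EQ?F → skip
[3] flags=0011 LS?F → skip
[4] flags=1000 → (cmp)
[5] flags=1000 LS?T → r4=0x08
[6] flags=1000 CS?F → skip
[7] flags=1000 → (cmp)
[8] flags=1000 MI?T → r1=0x67
[9] flags=1000 HI?F → skip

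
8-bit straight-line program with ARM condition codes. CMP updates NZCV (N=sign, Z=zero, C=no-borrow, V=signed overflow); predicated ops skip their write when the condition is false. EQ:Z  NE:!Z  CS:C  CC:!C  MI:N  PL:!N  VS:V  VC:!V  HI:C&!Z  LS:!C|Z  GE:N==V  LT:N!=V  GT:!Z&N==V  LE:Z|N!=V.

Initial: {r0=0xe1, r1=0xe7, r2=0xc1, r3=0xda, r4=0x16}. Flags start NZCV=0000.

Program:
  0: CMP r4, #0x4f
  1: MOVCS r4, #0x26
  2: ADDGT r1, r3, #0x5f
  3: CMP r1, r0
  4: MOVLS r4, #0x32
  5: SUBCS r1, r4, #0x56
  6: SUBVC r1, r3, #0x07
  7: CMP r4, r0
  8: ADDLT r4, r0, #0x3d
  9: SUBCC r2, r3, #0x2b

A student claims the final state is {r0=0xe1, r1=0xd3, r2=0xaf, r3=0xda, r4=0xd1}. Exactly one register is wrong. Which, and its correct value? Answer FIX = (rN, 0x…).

FIX = (r4, 0x16)

0: ✓ CMP  NZCV=1000
1: · MOVCS
2: · ADDGT
3: ✓ CMP  NZCV=0010
4: · MOVLS
5: ✓ SUBCS  r1←0xc0
6: ✓ SUBVC  r1←0xd3
7: ✓ CMP  NZCV=0000
8: · ADDLT
9: ✓ SUBCC  r2←0xaf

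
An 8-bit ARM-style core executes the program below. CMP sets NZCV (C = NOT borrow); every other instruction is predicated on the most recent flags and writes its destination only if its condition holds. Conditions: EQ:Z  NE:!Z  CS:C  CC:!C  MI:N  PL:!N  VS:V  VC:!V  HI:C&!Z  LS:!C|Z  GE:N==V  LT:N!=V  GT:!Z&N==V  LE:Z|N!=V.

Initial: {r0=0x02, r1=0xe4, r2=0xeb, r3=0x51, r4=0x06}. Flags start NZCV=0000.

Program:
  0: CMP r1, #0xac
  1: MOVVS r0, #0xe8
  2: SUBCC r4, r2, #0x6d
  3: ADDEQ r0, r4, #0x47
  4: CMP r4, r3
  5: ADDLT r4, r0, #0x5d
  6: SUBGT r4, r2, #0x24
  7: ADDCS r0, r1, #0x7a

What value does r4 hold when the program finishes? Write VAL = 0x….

VAL = 0x5f

0: ✓ CMP  NZCV=0010
1: · MOVVS
2: · SUBCC
3: · ADDEQ
4: ✓ CMP  NZCV=1000
5: ✓ ADDLT  r4←0x5f
6: · SUBGT
7: · ADDCS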